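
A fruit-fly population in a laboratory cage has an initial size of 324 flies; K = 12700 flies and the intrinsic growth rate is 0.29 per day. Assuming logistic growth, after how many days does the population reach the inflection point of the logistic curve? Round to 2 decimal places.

12.56 days

Logistic growth is fastest at N = K/2 = 6350.
A = (K − N₀)/N₀ = 38.198. Set K/(1 + A·e^(−rt)) = K/2 → A·e^(−rt) = 1.
e^(−0.29t) = 1/38.198 = 0.0261797, so t = ln(38.198)/0.29 = 3.6428/0.29 = 12.561.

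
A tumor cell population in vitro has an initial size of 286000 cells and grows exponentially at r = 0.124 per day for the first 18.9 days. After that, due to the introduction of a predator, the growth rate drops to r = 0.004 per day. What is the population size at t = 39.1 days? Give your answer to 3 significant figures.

Phase 1: N(18.9) = 286000·e^(0.124×18.9) = 286000·e^2.344 = 2.979741×10^6.
Phase 2 runs for 39.1 − 18.9 = 20.2 days at r = 0.004.
N(39.1) = 2.979741×10^6·e^(0.004×20.2) = 2.979741×10^6·e^0.0808 = 3.230499×10^6.

3230000 cells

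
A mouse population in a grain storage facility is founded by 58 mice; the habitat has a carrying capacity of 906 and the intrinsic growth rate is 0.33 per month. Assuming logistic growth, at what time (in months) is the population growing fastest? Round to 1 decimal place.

8.1 months

Logistic growth is fastest at N = K/2 = 453.
A = (K − N₀)/N₀ = 14.621. Set K/(1 + A·e^(−rt)) = K/2 → A·e^(−rt) = 1.
e^(−0.33t) = 1/14.621 = 0.0683962, so t = ln(14.621)/0.33 = 2.6824/0.33 = 8.1286.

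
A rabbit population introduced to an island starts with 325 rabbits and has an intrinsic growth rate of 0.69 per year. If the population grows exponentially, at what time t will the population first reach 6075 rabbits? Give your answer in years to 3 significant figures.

Set N₀·e^(rt) = 6075: e^(0.69·t) = 6075/325 = 18.692.
0.69·t = ln(18.692) = 2.9281, so t = 2.9281/0.69 = 4.2436.

4.24 years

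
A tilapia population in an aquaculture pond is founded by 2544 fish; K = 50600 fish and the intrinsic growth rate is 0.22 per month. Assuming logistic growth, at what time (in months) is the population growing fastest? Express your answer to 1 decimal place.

13.4 months

Logistic growth is fastest at N = K/2 = 25300.
A = (K − N₀)/N₀ = 18.89. Set K/(1 + A·e^(−rt)) = K/2 → A·e^(−rt) = 1.
e^(−0.22t) = 1/18.89 = 0.0529382, so t = ln(18.89)/0.22 = 2.9386/0.22 = 13.357.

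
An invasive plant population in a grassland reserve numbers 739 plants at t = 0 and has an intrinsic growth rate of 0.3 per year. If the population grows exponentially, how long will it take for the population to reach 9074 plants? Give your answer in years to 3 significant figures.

Set N₀·e^(rt) = 9074: e^(0.3·t) = 9074/739 = 12.279.
0.3·t = ln(12.279) = 2.5079, so t = 2.5079/0.3 = 8.3596.

8.36 years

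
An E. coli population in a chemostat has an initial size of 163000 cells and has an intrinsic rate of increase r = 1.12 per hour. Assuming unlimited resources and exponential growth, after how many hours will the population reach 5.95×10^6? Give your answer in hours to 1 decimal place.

Set N₀·e^(rt) = 5.95×10^6: e^(1.12·t) = 5.95×10^6/163000 = 36.503.
1.12·t = ln(36.503) = 3.5974, so t = 3.5974/1.12 = 3.212.

3.2 hours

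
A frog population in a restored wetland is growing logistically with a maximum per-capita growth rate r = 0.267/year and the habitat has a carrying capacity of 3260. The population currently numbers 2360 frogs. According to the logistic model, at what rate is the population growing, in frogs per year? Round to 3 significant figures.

174 frogs per year

dN/dt = rN(1 − N/K) = 0.267 × 2360 × (1 − 2360/3260).
1 − 2360/3260 = 0.27607; dN/dt = 0.267 × 2360 × 0.27607 = 173.96.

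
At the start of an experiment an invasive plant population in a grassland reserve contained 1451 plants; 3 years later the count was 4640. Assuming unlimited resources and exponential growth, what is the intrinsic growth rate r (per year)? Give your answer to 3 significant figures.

From N(t) = N₀·e^(rt): e^(r·3) = 4640/1451 = 3.1978.
r·3 = ln(3.1978) = 1.1625, so r = 1.1625/3 = 0.38749.

0.387 per year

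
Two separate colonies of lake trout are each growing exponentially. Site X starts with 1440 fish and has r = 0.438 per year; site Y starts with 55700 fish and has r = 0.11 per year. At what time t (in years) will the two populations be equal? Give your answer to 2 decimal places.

11.14 years

Set 1440·e^(0.438t) = 55700·e^(0.11t).
e^((0.438 − 0.11)t) = 55700/1440 → e^(0.328·t) = 38.681.
0.328·t = ln(38.681) = 3.6553, so t = 3.6553/0.328 = 11.144.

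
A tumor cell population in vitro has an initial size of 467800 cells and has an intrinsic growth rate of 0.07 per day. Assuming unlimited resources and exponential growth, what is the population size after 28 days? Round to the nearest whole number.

N(t) = N₀·e^(rt) = 467800 × e^(0.07×28) = 467800 × e^1.96.
e^1.96 ≈ 7.0993, so N ≈ 467800 × 7.0993 = 3.321065×10^6.

3321065 cells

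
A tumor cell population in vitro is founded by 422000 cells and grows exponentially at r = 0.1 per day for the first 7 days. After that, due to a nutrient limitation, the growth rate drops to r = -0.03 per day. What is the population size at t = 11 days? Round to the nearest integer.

753708 cells

Phase 1: N(7) = 422000·e^(0.1×7) = 422000·e^0.7 = 849804.
Phase 2 runs for 11 − 7 = 4 days at r = -0.03.
N(11) = 849804·e^(-0.03×4) = 849804·e^-0.12 = 753708.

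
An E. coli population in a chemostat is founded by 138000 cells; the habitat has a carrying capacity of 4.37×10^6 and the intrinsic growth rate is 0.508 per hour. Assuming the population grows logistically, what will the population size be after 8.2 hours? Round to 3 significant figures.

A = (K − N₀)/N₀ = (4.37×10^6 − 138000)/138000 = 30.667.
N(t) = K/(1 + A·e^(−rt)) = 4.37×10^6/(1 + 30.667×e^(−0.508×8.2)).
e^(−4.166) = 0.01552; denominator = 1 + 30.667×0.01552 = 1.476.
N = 4.37×10^6/1.476 = 2.960787×10^6.

2960000 cells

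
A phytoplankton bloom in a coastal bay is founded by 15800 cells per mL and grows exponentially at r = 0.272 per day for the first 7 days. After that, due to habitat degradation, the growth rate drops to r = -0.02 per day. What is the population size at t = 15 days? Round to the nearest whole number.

Phase 1: N(7) = 15800·e^(0.272×7) = 15800·e^1.904 = 106061.
Phase 2 runs for 15 − 7 = 8 days at r = -0.02.
N(15) = 106061·e^(-0.02×8) = 106061·e^-0.16 = 90378.8.

90379 cells per mL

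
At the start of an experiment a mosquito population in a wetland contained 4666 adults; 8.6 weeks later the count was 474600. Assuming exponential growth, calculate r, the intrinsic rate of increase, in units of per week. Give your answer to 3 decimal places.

0.537 per week

From N(t) = N₀·e^(rt): e^(r·8.6) = 474600/4666 = 101.71.
r·8.6 = ln(101.71) = 4.6222, so r = 4.6222/8.6 = 0.53746.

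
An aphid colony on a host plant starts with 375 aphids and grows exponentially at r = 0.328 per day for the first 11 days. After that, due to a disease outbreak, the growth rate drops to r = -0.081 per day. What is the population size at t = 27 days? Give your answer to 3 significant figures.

Phase 1: N(11) = 375·e^(0.328×11) = 375·e^3.608 = 13834.6.
Phase 2 runs for 27 − 11 = 16 days at r = -0.081.
N(27) = 13834.6·e^(-0.081×16) = 13834.6·e^-1.296 = 3785.47.

3790 aphids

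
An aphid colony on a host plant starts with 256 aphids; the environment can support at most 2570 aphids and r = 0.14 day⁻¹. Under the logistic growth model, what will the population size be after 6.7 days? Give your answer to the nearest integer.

A = (K − N₀)/N₀ = (2570 − 256)/256 = 9.0391.
N(t) = K/(1 + A·e^(−rt)) = 2570/(1 + 9.0391×e^(−0.14×6.7)).
e^(−0.938) = 0.39141; denominator = 1 + 9.0391×0.39141 = 4.538.
N = 2570/4.538 = 566.331.

566 aphids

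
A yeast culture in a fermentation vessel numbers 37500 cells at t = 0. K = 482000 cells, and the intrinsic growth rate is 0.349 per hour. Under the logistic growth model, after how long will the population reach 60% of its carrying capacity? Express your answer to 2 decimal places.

A = (K − N₀)/N₀ = (482000 − 37500)/37500 = 11.853.
Solve 482000/(1 + 11.853·e^(−0.349t)) = 289200: 1 + 11.853·e^(−0.349t) = 1.6667, so e^(−0.349t) = 0.056243.
−0.349·t = ln(0.056243) = -2.8781, so t = 2.8781/0.349 = 8.2466.

8.25 hours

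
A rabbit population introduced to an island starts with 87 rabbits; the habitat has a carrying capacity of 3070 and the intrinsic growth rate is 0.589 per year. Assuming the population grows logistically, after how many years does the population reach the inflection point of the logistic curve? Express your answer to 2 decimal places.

Logistic growth is fastest at N = K/2 = 1535.
A = (K − N₀)/N₀ = 34.287. Set K/(1 + A·e^(−rt)) = K/2 → A·e^(−rt) = 1.
e^(−0.589t) = 1/34.287 = 0.0291653, so t = ln(34.287)/0.589 = 3.5348/0.589 = 6.0013.

6.00 years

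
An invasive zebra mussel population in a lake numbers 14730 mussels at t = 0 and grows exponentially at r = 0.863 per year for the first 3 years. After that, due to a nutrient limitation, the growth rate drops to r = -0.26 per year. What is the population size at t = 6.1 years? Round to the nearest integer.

87609 mussels

Phase 1: N(3) = 14730·e^(0.863×3) = 14730·e^2.589 = 196151.
Phase 2 runs for 6.1 − 3 = 3.1 years at r = -0.26.
N(6.1) = 196151·e^(-0.26×3.1) = 196151·e^-0.806 = 87609.2.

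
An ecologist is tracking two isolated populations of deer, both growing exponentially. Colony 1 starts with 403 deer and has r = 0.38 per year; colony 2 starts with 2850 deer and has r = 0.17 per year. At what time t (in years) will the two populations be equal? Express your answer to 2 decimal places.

Set 403·e^(0.38t) = 2850·e^(0.17t).
e^((0.38 − 0.17)t) = 2850/403 → e^(0.21·t) = 7.072.
0.21·t = ln(7.072) = 1.9561, so t = 1.9561/0.21 = 9.3149.

9.31 years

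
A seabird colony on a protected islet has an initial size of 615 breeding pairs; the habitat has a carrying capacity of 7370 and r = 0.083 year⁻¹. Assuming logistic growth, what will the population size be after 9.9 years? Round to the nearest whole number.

A = (K − N₀)/N₀ = (7370 − 615)/615 = 10.984.
N(t) = K/(1 + A·e^(−rt)) = 7370/(1 + 10.984×e^(−0.083×9.9)).
e^(−0.8217) = 0.43968; denominator = 1 + 10.984×0.43968 = 5.8294.
N = 7370/5.8294 = 1264.29.

1264 breeding pairs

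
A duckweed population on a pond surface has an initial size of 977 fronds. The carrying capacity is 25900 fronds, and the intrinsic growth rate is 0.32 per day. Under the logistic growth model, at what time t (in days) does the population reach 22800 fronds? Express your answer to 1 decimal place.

16.4 days

A = (K − N₀)/N₀ = (25900 − 977)/977 = 25.51.
Solve 25900/(1 + 25.51·e^(−0.32t)) = 22800: 1 + 25.51·e^(−0.32t) = 1.136, so e^(−0.32t) = 0.00532992.
−0.32·t = ln(0.00532992) = -5.2344, so t = 5.2344/0.32 = 16.358.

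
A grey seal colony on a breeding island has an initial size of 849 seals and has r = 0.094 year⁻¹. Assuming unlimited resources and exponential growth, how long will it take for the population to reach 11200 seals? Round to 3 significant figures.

27.4 years

Set N₀·e^(rt) = 11200: e^(0.094·t) = 11200/849 = 13.192.
0.094·t = ln(13.192) = 2.5796, so t = 2.5796/0.094 = 27.443.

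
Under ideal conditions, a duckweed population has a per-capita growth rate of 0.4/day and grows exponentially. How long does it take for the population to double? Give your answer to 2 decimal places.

1.73 days

Doubling time t_d = ln(2)/r = 0.6931/0.4 = 1.7329.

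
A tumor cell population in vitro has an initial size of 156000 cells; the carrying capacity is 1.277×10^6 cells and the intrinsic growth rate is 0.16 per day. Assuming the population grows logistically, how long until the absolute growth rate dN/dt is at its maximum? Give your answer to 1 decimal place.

12.3 days

Logistic growth is fastest at N = K/2 = 638500.
A = (K − N₀)/N₀ = 7.1859. Set K/(1 + A·e^(−rt)) = K/2 → A·e^(−rt) = 1.
e^(−0.16t) = 1/7.1859 = 0.139161, so t = ln(7.1859)/0.16 = 1.9721/0.16 = 12.326.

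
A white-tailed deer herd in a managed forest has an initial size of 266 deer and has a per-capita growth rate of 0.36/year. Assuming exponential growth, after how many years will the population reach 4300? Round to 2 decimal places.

Set N₀·e^(rt) = 4300: e^(0.36·t) = 4300/266 = 16.165.
0.36·t = ln(16.165) = 2.7829, so t = 2.7829/0.36 = 7.7302.

7.73 years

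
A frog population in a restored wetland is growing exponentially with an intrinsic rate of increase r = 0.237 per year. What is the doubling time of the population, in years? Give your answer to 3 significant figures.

Doubling time t_d = ln(2)/r = 0.6931/0.237 = 2.9247.

2.92 years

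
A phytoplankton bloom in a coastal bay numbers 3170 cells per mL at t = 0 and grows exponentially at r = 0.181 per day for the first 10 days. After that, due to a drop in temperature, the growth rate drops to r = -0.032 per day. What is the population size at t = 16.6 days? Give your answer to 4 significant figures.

Phase 1: N(10) = 3170·e^(0.181×10) = 3170·e^1.81 = 19370.1.
Phase 2 runs for 16.6 − 10 = 6.6 days at r = -0.032.
N(16.6) = 19370.1·e^(-0.032×6.6) = 19370.1·e^-0.2112 = 15682.3.

15680 cells per mL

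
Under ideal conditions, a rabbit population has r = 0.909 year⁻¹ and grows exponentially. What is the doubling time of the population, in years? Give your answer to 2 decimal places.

Doubling time t_d = ln(2)/r = 0.6931/0.909 = 0.76254.

0.76 years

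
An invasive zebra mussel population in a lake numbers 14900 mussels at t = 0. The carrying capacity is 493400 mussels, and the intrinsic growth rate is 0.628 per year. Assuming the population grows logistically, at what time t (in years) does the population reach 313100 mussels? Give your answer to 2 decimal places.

A = (K − N₀)/N₀ = (493400 − 14900)/14900 = 32.114.
Solve 493400/(1 + 32.114·e^(−0.628t)) = 313100: 1 + 32.114·e^(−0.628t) = 1.5759, so e^(−0.628t) = 0.0179315.
−0.628·t = ln(0.0179315) = -4.0212, so t = 4.0212/0.628 = 6.4032.

6.40 years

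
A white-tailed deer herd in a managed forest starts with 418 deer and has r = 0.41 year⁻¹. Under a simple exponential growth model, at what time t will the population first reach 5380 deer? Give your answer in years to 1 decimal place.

Set N₀·e^(rt) = 5380: e^(0.41·t) = 5380/418 = 12.871.
0.41·t = ln(12.871) = 2.555, so t = 2.555/0.41 = 6.2316.

6.2 years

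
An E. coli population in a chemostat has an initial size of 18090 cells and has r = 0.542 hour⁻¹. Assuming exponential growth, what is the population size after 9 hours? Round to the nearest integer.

N(t) = N₀·e^(rt) = 18090 × e^(0.542×9) = 18090 × e^4.878.
e^4.878 ≈ 131.37, so N ≈ 18090 × 131.37 = 2.376441×10^6.

2376441 cells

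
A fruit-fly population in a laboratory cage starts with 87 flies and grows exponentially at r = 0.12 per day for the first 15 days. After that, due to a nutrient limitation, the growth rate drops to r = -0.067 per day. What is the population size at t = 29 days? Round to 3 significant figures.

Phase 1: N(15) = 87·e^(0.12×15) = 87·e^1.8 = 526.319.
Phase 2 runs for 29 − 15 = 14 days at r = -0.067.
N(29) = 526.319·e^(-0.067×14) = 526.319·e^-0.938 = 206.007.

206 flies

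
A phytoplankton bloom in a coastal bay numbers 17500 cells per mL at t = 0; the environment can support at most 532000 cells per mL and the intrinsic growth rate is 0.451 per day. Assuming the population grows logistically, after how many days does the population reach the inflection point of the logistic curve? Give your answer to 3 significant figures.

7.50 days

Logistic growth is fastest at N = K/2 = 266000.
A = (K − N₀)/N₀ = 29.4. Set K/(1 + A·e^(−rt)) = K/2 → A·e^(−rt) = 1.
e^(−0.451t) = 1/29.4 = 0.0340136, so t = ln(29.4)/0.451 = 3.381/0.451 = 7.4967.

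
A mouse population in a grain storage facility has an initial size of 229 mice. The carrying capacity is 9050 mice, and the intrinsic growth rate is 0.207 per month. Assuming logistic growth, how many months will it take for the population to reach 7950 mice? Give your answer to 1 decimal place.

A = (K − N₀)/N₀ = (9050 − 229)/229 = 38.52.
Solve 9050/(1 + 38.52·e^(−0.207t)) = 7950: 1 + 38.52·e^(−0.207t) = 1.1384, so e^(−0.207t) = 0.00359206.
−0.207·t = ln(0.00359206) = -5.629, so t = 5.629/0.207 = 27.193.

27.2 months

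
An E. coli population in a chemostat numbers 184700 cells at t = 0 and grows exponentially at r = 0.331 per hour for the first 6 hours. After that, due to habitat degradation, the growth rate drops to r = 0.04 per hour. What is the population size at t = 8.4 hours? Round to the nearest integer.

1481385 cells

Phase 1: N(6) = 184700·e^(0.331×6) = 184700·e^1.986 = 1.345785×10^6.
Phase 2 runs for 8.4 − 6 = 2.4 hours at r = 0.04.
N(8.4) = 1.345785×10^6·e^(0.04×2.4) = 1.345785×10^6·e^0.096 = 1.481385×10^6.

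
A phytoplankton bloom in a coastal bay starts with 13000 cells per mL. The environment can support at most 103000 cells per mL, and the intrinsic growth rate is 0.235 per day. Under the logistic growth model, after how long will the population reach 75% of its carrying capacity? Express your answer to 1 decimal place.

A = (K − N₀)/N₀ = (103000 − 13000)/13000 = 6.9231.
Solve 103000/(1 + 6.9231·e^(−0.235t)) = 77250: 1 + 6.9231·e^(−0.235t) = 1.3333, so e^(−0.235t) = 0.0481481.
−0.235·t = ln(0.0481481) = -3.0335, so t = 3.0335/0.235 = 12.908.

12.9 days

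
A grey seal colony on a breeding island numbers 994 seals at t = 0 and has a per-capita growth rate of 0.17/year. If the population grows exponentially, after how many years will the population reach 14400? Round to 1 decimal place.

Set N₀·e^(rt) = 14400: e^(0.17·t) = 14400/994 = 14.487.
0.17·t = ln(14.487) = 2.6732, so t = 2.6732/0.17 = 15.725.

15.7 years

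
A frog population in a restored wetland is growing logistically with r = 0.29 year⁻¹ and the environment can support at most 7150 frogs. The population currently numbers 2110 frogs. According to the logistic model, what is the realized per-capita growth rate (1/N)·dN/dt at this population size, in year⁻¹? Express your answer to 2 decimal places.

0.20 per year

(1/N)·dN/dt = r(1 − N/K) = 0.29 × (1 − 2110/7150).
= 0.29 × 0.7049 = 0.20442.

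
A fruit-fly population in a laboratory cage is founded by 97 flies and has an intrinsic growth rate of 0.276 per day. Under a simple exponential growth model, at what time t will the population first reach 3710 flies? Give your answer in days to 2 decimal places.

13.20 days

Set N₀·e^(rt) = 3710: e^(0.276·t) = 3710/97 = 38.247.
0.276·t = ln(38.247) = 3.6441, so t = 3.6441/0.276 = 13.203.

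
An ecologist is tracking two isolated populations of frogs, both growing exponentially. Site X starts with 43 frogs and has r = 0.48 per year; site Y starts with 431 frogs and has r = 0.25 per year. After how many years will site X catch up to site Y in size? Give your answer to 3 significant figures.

10.0 years

Set 43·e^(0.48t) = 431·e^(0.25t).
e^((0.48 − 0.25)t) = 431/43 → e^(0.23·t) = 10.023.
0.23·t = ln(10.023) = 2.3049, so t = 2.3049/0.23 = 10.021.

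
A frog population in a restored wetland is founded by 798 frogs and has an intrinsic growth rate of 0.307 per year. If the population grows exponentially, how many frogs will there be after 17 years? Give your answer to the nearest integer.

N(t) = N₀·e^(rt) = 798 × e^(0.307×17) = 798 × e^5.219.
e^5.219 ≈ 184.75, so N ≈ 798 × 184.75 = 147430.

147430 frogs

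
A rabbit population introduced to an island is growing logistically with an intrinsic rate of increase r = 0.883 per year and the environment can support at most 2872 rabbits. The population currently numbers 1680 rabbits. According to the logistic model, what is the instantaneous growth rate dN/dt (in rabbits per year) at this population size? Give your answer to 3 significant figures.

616 rabbits per year

dN/dt = rN(1 − N/K) = 0.883 × 1680 × (1 − 1680/2872).
1 − 1680/2872 = 0.41504; dN/dt = 0.883 × 1680 × 0.41504 = 615.69.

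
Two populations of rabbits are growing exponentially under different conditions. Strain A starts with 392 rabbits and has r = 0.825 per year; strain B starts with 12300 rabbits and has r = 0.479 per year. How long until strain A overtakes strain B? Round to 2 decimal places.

Set 392·e^(0.825t) = 12300·e^(0.479t).
e^((0.825 − 0.479)t) = 12300/392 → e^(0.346·t) = 31.378.
0.346·t = ln(31.378) = 3.4461, so t = 3.4461/0.346 = 9.9598.

9.96 years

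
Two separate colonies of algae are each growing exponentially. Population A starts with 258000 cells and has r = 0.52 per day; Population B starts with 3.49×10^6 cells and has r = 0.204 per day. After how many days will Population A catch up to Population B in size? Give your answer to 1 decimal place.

8.2 days

Set 258000·e^(0.52t) = 3.49×10^6·e^(0.204t).
e^((0.52 − 0.204)t) = 3.49×10^6/258000 → e^(0.316·t) = 13.527.
0.316·t = ln(13.527) = 2.6047, so t = 2.6047/0.316 = 8.2427.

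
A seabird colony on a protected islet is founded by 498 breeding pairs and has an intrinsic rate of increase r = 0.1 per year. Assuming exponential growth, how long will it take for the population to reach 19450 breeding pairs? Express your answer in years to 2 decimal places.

36.65 years

Set N₀·e^(rt) = 19450: e^(0.1·t) = 19450/498 = 39.056.
0.1·t = ln(39.056) = 3.665, so t = 3.665/0.1 = 36.65.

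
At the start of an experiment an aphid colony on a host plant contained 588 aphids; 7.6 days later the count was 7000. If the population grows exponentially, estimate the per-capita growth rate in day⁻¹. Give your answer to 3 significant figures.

0.326 per day

From N(t) = N₀·e^(rt): e^(r·7.6) = 7000/588 = 11.905.
r·7.6 = ln(11.905) = 2.4769, so r = 2.4769/7.6 = 0.32591.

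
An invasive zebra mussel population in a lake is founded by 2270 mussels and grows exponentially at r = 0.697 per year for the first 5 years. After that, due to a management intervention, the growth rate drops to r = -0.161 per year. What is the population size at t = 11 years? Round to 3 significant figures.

28200 mussels

Phase 1: N(5) = 2270·e^(0.697×5) = 2270·e^3.485 = 74052.9.
Phase 2 runs for 11 − 5 = 6 years at r = -0.161.
N(11) = 74052.9·e^(-0.161×6) = 74052.9·e^-0.966 = 28184.7.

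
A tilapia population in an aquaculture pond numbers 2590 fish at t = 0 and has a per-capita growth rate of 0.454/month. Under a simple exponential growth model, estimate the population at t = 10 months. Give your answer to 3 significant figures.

243000 fish

N(t) = N₀·e^(rt) = 2590 × e^(0.454×10) = 2590 × e^4.54.
e^4.54 ≈ 93.691, so N ≈ 2590 × 93.691 = 242659.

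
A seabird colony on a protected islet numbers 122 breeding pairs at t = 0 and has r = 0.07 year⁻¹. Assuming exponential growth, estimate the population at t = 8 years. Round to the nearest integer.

214 breeding pairs

N(t) = N₀·e^(rt) = 122 × e^(0.07×8) = 122 × e^0.56.
e^0.56 ≈ 1.7507, so N ≈ 122 × 1.7507 = 213.582.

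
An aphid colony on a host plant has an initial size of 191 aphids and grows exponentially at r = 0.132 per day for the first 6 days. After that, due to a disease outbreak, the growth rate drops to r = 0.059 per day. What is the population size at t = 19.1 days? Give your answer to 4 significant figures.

913.4 aphids

Phase 1: N(6) = 191·e^(0.132×6) = 191·e^0.792 = 421.691.
Phase 2 runs for 19.1 − 6 = 13.1 days at r = 0.059.
N(19.1) = 421.691·e^(0.059×13.1) = 421.691·e^0.7729 = 913.4.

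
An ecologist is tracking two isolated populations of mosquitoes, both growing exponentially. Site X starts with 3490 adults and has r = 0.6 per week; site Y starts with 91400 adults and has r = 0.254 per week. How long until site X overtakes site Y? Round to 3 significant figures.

9.44 weeks

Set 3490·e^(0.6t) = 91400·e^(0.254t).
e^((0.6 − 0.254)t) = 91400/3490 → e^(0.346·t) = 26.189.
0.346·t = ln(26.189) = 3.2653, so t = 3.2653/0.346 = 9.4374.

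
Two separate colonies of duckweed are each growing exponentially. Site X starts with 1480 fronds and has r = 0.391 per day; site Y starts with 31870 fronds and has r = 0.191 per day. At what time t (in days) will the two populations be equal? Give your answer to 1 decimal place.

15.3 days

Set 1480·e^(0.391t) = 31870·e^(0.191t).
e^((0.391 − 0.191)t) = 31870/1480 → e^(0.2·t) = 21.534.
0.2·t = ln(21.534) = 3.0696, so t = 3.0696/0.2 = 15.348.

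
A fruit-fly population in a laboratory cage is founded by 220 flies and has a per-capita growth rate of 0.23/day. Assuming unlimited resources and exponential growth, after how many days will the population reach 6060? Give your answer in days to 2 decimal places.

Set N₀·e^(rt) = 6060: e^(0.23·t) = 6060/220 = 27.545.
0.23·t = ln(27.545) = 3.3158, so t = 3.3158/0.23 = 14.417.

14.42 days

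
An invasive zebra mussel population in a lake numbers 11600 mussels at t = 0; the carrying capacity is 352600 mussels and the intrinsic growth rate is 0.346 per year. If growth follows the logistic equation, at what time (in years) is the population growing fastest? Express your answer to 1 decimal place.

Logistic growth is fastest at N = K/2 = 176300.
A = (K − N₀)/N₀ = 29.397. Set K/(1 + A·e^(−rt)) = K/2 → A·e^(−rt) = 1.
e^(−0.346t) = 1/29.397 = 0.0340176, so t = ln(29.397)/0.346 = 3.3809/0.346 = 9.7713.

9.8 years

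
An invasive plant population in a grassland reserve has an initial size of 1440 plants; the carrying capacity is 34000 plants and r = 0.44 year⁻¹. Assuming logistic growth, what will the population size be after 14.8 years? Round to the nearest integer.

A = (K − N₀)/N₀ = (34000 − 1440)/1440 = 22.611.
N(t) = K/(1 + A·e^(−rt)) = 34000/(1 + 22.611×e^(−0.44×14.8)).
e^(−6.512) = 0.0014855; denominator = 1 + 22.611×0.0014855 = 1.0336.
N = 34000/1.0336 = 32895.1.

32895 plants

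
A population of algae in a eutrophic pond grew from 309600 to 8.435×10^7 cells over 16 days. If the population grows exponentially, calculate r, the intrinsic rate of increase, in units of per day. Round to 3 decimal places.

0.350 per day

From N(t) = N₀·e^(rt): e^(r·16) = 8.435×10^7/309600 = 272.45.
r·16 = ln(272.45) = 5.6074, so r = 5.6074/16 = 0.35047.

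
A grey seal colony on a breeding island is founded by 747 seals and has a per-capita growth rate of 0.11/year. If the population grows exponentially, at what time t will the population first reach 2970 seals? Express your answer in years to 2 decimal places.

Set N₀·e^(rt) = 2970: e^(0.11·t) = 2970/747 = 3.9759.
0.11·t = ln(3.9759) = 1.3803, so t = 1.3803/0.11 = 12.548.

12.55 years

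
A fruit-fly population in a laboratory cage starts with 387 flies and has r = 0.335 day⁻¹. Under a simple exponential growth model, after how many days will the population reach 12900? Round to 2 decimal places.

10.47 days

Set N₀·e^(rt) = 12900: e^(0.335·t) = 12900/387 = 33.333.
0.335·t = ln(33.333) = 3.5066, so t = 3.5066/0.335 = 10.467.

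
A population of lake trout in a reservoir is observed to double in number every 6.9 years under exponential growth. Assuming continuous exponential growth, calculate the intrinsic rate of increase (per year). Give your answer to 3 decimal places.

0.100 per year

r = ln(2)/t_d = 0.6931/6.9 = 0.10046.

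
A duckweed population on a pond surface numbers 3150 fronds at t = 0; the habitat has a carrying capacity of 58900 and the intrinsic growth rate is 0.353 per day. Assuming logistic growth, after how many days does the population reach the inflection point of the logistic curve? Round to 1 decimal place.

Logistic growth is fastest at N = K/2 = 29450.
A = (K − N₀)/N₀ = 17.698. Set K/(1 + A·e^(−rt)) = K/2 → A·e^(−rt) = 1.
e^(−0.353t) = 1/17.698 = 0.0565022, so t = ln(17.698)/0.353 = 2.8735/0.353 = 8.1402.

8.1 days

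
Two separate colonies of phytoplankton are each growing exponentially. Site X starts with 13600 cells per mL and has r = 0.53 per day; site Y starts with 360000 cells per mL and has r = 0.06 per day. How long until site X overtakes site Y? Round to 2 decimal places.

6.97 days

Set 13600·e^(0.53t) = 360000·e^(0.06t).
e^((0.53 − 0.06)t) = 360000/13600 → e^(0.47·t) = 26.471.
0.47·t = ln(26.471) = 3.276, so t = 3.276/0.47 = 6.9703.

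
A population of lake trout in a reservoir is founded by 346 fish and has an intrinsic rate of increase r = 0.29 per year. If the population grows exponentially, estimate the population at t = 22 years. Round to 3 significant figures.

204000 fish

N(t) = N₀·e^(rt) = 346 × e^(0.29×22) = 346 × e^6.38.
e^6.38 ≈ 589.93, so N ≈ 346 × 589.93 = 204115.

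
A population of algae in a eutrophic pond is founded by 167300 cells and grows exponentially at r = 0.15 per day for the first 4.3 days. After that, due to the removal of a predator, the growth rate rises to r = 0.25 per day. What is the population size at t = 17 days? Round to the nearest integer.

7629584 cells

Phase 1: N(4.3) = 167300·e^(0.15×4.3) = 167300·e^0.645 = 318872.
Phase 2 runs for 17 − 4.3 = 12.7 days at r = 0.25.
N(17) = 318872·e^(0.25×12.7) = 318872·e^3.175 = 7.629584×10^6.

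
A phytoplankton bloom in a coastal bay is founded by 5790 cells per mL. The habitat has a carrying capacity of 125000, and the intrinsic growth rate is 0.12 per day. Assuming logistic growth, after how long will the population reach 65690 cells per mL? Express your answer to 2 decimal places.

A = (K − N₀)/N₀ = (125000 − 5790)/5790 = 20.589.
Solve 125000/(1 + 20.589·e^(−0.12t)) = 65690: 1 + 20.589·e^(−0.12t) = 1.9029, so e^(−0.12t) = 0.0438525.
−0.12·t = ln(0.0438525) = -3.1269, so t = 3.1269/0.12 = 26.058.

26.06 days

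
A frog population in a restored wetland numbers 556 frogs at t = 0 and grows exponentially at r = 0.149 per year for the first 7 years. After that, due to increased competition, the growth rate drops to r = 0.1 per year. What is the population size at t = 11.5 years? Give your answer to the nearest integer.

Phase 1: N(7) = 556·e^(0.149×7) = 556·e^1.043 = 1577.77.
Phase 2 runs for 11.5 − 7 = 4.5 years at r = 0.1.
N(11.5) = 1577.77·e^(0.1×4.5) = 1577.77·e^0.45 = 2474.44.

2474 frogs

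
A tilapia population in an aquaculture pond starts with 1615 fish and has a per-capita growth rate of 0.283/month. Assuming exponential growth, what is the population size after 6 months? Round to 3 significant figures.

N(t) = N₀·e^(rt) = 1615 × e^(0.283×6) = 1615 × e^1.698.
e^1.698 ≈ 5.463, so N ≈ 1615 × 5.463 = 8822.76.

8820 fish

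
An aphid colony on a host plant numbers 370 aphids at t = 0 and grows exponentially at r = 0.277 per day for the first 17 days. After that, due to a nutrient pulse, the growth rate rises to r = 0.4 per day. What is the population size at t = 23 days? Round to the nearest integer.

Phase 1: N(17) = 370·e^(0.277×17) = 370·e^4.709 = 41048.2.
Phase 2 runs for 23 − 17 = 6 days at r = 0.4.
N(23) = 41048.2·e^(0.4×6) = 41048.2·e^2.4 = 452482.

452482 aphids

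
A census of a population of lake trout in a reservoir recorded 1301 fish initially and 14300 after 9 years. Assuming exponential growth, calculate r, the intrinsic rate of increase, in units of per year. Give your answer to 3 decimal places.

0.266 per year

From N(t) = N₀·e^(rt): e^(r·9) = 14300/1301 = 10.992.
r·9 = ln(10.992) = 2.3971, so r = 2.3971/9 = 0.26635.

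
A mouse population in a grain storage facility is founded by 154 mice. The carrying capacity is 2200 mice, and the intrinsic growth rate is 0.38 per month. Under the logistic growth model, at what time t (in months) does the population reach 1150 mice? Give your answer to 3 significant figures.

A = (K − N₀)/N₀ = (2200 − 154)/154 = 13.286.
Solve 2200/(1 + 13.286·e^(−0.38t)) = 1150: 1 + 13.286·e^(−0.38t) = 1.913, so e^(−0.38t) = 0.0687237.
−0.38·t = ln(0.0687237) = -2.6777, so t = 2.6777/0.38 = 7.0465.

7.05 months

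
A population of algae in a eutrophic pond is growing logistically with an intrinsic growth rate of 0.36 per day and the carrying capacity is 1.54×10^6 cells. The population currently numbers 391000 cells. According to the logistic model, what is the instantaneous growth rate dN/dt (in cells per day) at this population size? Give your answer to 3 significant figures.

dN/dt = rN(1 − N/K) = 0.36 × 391000 × (1 − 391000/1.54×10^6).
1 − 391000/1.54×10^6 = 0.7461; dN/dt = 0.36 × 391000 × 0.7461 = 1.05022×10^5.

105000 cells per day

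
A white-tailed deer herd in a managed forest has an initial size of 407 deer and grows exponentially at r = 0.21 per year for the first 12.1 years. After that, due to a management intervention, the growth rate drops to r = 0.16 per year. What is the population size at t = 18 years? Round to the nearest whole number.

13277 deer

Phase 1: N(12.1) = 407·e^(0.21×12.1) = 407·e^2.541 = 5165.79.
Phase 2 runs for 18 − 12.1 = 5.9 years at r = 0.16.
N(18) = 5165.79·e^(0.16×5.9) = 5165.79·e^0.944 = 13277.3.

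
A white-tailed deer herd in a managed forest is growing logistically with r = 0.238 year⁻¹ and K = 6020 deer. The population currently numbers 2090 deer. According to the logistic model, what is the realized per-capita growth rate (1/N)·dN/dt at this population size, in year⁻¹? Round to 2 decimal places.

0.16 per year

(1/N)·dN/dt = r(1 − N/K) = 0.238 × (1 − 2090/6020).
= 0.238 × 0.65282 = 0.15537.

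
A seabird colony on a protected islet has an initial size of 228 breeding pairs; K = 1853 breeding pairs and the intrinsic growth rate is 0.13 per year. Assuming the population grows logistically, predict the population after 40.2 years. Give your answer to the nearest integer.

1785 breeding pairs

A = (K − N₀)/N₀ = (1853 − 228)/228 = 7.1272.
N(t) = K/(1 + A·e^(−rt)) = 1853/(1 + 7.1272×e^(−0.13×40.2)).
e^(−5.226) = 0.005375; denominator = 1 + 7.1272×0.005375 = 1.0383.
N = 1853/1.0383 = 1784.63.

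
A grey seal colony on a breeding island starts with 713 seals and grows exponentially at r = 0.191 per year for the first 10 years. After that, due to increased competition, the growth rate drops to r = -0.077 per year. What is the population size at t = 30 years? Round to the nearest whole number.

1032 seals

Phase 1: N(10) = 713·e^(0.191×10) = 713·e^1.91 = 4814.95.
Phase 2 runs for 30 − 10 = 20 years at r = -0.077.
N(30) = 4814.95·e^(-0.077×20) = 4814.95·e^-1.54 = 1032.23.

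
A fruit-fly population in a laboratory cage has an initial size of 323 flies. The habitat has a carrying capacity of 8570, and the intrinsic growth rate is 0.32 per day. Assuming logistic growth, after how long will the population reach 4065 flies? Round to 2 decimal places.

9.80 days

A = (K − N₀)/N₀ = (8570 − 323)/323 = 25.533.
Solve 8570/(1 + 25.533·e^(−0.32t)) = 4065: 1 + 25.533·e^(−0.32t) = 2.1082, so e^(−0.32t) = 0.0434051.
−0.32·t = ln(0.0434051) = -3.1372, so t = 3.1372/0.32 = 9.8037.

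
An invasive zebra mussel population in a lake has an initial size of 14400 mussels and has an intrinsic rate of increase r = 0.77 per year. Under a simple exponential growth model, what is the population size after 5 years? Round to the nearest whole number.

676700 mussels

N(t) = N₀·e^(rt) = 14400 × e^(0.77×5) = 14400 × e^3.85.
e^3.85 ≈ 46.993, so N ≈ 14400 × 46.993 = 676700.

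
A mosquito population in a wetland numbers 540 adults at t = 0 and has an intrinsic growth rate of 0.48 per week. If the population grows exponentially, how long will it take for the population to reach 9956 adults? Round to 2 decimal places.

6.07 weeks

Set N₀·e^(rt) = 9956: e^(0.48·t) = 9956/540 = 18.437.
0.48·t = ln(18.437) = 2.9144, so t = 2.9144/0.48 = 6.0716.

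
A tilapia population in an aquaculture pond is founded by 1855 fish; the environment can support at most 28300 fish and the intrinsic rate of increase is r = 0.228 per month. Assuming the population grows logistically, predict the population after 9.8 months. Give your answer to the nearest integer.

11203 fish

A = (K − N₀)/N₀ = (28300 − 1855)/1855 = 14.256.
N(t) = K/(1 + A·e^(−rt)) = 28300/(1 + 14.256×e^(−0.228×9.8)).
e^(−2.234) = 0.10706; denominator = 1 + 14.256×0.10706 = 2.5262.
N = 28300/2.5262 = 11202.6.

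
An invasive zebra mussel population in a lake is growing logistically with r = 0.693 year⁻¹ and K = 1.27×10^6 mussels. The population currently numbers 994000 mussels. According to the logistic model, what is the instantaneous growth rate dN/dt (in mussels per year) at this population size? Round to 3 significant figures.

dN/dt = rN(1 − N/K) = 0.693 × 994000 × (1 − 994000/1.27×10^6).
1 − 994000/1.27×10^6 = 0.21732; dN/dt = 0.693 × 994000 × 0.21732 = 1.49701×10^5.

150000 mussels per year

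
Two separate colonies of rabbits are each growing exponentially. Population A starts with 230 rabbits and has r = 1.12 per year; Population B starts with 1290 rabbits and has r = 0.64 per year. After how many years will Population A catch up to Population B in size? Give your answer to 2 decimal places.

Set 230·e^(1.12t) = 1290·e^(0.64t).
e^((1.12 − 0.64)t) = 1290/230 → e^(0.48·t) = 5.6087.
0.48·t = ln(5.6087) = 1.7243, so t = 1.7243/0.48 = 3.5923.

3.59 years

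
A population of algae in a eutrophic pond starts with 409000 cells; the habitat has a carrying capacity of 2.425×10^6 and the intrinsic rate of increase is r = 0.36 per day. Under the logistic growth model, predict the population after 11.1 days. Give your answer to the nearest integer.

A = (K − N₀)/N₀ = (2.425×10^6 − 409000)/409000 = 4.9291.
N(t) = K/(1 + A·e^(−rt)) = 2.425×10^6/(1 + 4.9291×e^(−0.36×11.1)).
e^(−3.996) = 0.018389; denominator = 1 + 4.9291×0.018389 = 1.0906.
N = 2.425×10^6/1.0906 = 2.223462×10^6.

2223462 cells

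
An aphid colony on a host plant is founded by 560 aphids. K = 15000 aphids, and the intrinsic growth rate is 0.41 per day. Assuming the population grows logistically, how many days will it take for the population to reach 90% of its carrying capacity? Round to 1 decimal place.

A = (K − N₀)/N₀ = (15000 − 560)/560 = 25.786.
Solve 15000/(1 + 25.786·e^(−0.41t)) = 13500: 1 + 25.786·e^(−0.41t) = 1.1111, so e^(−0.41t) = 0.00430902.
−0.41·t = ln(0.00430902) = -5.447, so t = 5.447/0.41 = 13.285.

13.3 days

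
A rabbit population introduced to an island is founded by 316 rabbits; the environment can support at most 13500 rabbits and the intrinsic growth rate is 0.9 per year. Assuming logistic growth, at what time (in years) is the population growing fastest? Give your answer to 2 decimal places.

4.15 years

Logistic growth is fastest at N = K/2 = 6750.
A = (K − N₀)/N₀ = 41.722. Set K/(1 + A·e^(−rt)) = K/2 → A·e^(−rt) = 1.
e^(−0.9t) = 1/41.722 = 0.0239684, so t = ln(41.722)/0.9 = 3.731/0.9 = 4.1456.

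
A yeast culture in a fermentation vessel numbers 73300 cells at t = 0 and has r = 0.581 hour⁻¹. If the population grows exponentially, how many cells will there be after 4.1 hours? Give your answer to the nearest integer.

N(t) = N₀·e^(rt) = 73300 × e^(0.581×4.1) = 73300 × e^2.382.
e^2.382 ≈ 10.828, so N ≈ 73300 × 10.828 = 793664.

793664 cells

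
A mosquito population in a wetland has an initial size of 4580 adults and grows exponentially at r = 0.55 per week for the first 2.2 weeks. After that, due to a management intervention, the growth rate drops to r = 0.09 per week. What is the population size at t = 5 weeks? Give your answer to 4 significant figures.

Phase 1: N(2.2) = 4580·e^(0.55×2.2) = 4580·e^1.21 = 15359.
Phase 2 runs for 5 − 2.2 = 2.8 weeks at r = 0.09.
N(5) = 15359·e^(0.09×2.8) = 15359·e^0.252 = 19760.8.

19760 adults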